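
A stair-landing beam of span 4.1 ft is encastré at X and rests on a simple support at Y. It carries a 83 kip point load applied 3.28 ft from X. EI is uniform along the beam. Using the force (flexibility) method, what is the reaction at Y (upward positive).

R_Y = 58.43 kip

Take the reaction at Y as the redundant and release it; the primary structure is a cantilever fixed at X.
Downward deflection at the released point Y due to the loads:
  point load 83 at a = 3.28: Pa²(3L − a)/(6EI) = 1342/EI
Tip deflection under a unit load at Y: L³/(3EI) = 22.97/EI.
The prop prevents deflection at Y: R_Y = δ_0/δ_{YY} = 1342/22.97 = 58.43 kip.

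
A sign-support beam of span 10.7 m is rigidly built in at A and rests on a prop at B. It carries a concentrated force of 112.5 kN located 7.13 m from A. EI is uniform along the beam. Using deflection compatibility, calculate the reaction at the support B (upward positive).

Release the roller at B. Primary structure: cantilever fixed at A.
Deflection at B on the released cantilever, summing each load's contribution:
  point load 112.5 at a = 7.13: Pa²(3L − a)/(6EI) = 23801/EI
Tip deflection under a unit load at B: L³/(3EI) = 408.3/EI.
Compatibility at B: δ_0 − R_B·δ_{BB} = 0, so R_B = 23801/408.3 = 58.29 kN.

R_B = 58.29 kN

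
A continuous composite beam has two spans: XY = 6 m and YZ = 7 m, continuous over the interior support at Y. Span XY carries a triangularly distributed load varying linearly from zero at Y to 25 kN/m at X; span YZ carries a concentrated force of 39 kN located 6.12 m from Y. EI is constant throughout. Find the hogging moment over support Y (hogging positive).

M_Y = 33.32 kN·m

Take M_Y as the redundant. Released structure: two simple spans XY and YZ with a hinge at Y.
End slopes at the hinge Y, treating each span as simply supported:
  span XY: triangular load, peak 25: 7w₀L³/(360EI) = 105/EI
  span YZ: point load 39 at a = 6.12: Pab(L + b)/(6LEI) = 39.41/EI
  relative rotation θ_0 = (105 + 39.41)/EI = 144.4/EI
A unit hogging moment at Y produces rotation L₁/(3EI) + L₂/(3EI) = 4.333/EI.
Slope continuity at Y: θ_0 = M_Y·4.333/EI, so M_Y = 144.4/4.333 = 33.32 kN·m (hogging).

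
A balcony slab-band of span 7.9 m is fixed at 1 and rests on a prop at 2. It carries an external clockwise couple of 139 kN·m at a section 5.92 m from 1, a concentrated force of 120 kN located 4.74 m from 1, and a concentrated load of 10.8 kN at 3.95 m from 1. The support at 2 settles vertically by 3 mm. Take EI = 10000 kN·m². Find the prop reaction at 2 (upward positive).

Take the reaction at 2 as the redundant and release it; the primary structure is a cantilever fixed at 1.
Deflection at 2 on the released cantilever, summing each load's contribution:
  clockwise couple 139 at a = 5.92: M₀a(2L − a)/(2EI) = 4065/EI
  point load 120 at a = 4.74: Pa²(3L − a)/(6EI) = 8520/EI
  point load 10.8 at a = 3.95: Pa²(3L − a)/(6EI) = 554.7/EI
  δ_0 = 13139/EI
Flexibility coefficient — unit upward force at 2: δ_{22} = L³/(3EI) = 164.3/EI.
With EI = 10000 kN·m²: δ_0 = 1.3139 m and δ_{22} = 0.016435 m/kN.
Compatibility — the beam at 2 must follow the support down by 0.003 m: δ_0 − R_2·δ_{22} = 0.003, so R_2 = (1.3139 − 0.003)/0.016435 = 79.77 kN.

R_2 = 79.77 kN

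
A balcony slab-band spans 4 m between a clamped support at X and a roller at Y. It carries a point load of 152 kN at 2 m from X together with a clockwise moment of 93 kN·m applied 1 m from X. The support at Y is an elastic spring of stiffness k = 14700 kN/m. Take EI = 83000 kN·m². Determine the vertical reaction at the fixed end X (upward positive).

R_X = 102.4 kN

Choose R_Y as the redundant. The primary structure is the cantilever fixed at X.
Primary-structure tip deflection at Y by superposition:
  point load 152 at a = 2: Pa²(3L − a)/(6EI) = 1013/EI
  clockwise couple 93 at a = 1: M₀a(2L − a)/(2EI) = 325.5/EI
  δ_0 = 1339/EI
Flexibility coefficient — unit upward force at Y: δ_{YY} = L³/(3EI) = 21.33/EI.
With EI = 83000 kN·m²: δ_0 = 0.016131 m and δ_{YY} = 0.000257 m/kN.
Compatibility — the spring shortens by R_Y/k under the reaction it provides: δ_0 − R_Y·δ_{YY} = R_Y/k. With 1/k = 0.000068 m/kN, R_Y = δ_0 / (δ_{YY} + 1/k) = 0.016131 / (0.000257 + 0.000068) = 49.62 kN.
Vertical equilibrium: R_X = ΣP − R_Y = 152 − 49.62 = 102.4 kN.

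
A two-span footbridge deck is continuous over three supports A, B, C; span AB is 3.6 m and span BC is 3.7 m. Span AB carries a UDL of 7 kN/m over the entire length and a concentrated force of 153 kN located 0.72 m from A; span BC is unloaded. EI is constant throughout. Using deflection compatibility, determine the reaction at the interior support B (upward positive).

Insert a hinge at B; M_B is the redundant, and each span becomes simply supported.
Rotations at B on the released spans (each span's end-slope, ×1/EI):
  span AB: UDL 7: wL³/(24EI) = 13.61/EI
  span AB: point load 153 at a = 0.72: Pab(L + a)/(6LEI) = 63.45/EI
  relative rotation θ_0 = (77.06 + 0)/EI = 77.06/EI
A unit hogging moment at B produces rotation L₁/(3EI) + L₂/(3EI) = 2.433/EI.
Compatibility: M_B·(L₁+L₂)/(3EI) = θ_0, giving M_B = 31.67 kN·m (hogging).
Span AB, ΣM about A with M_B applied at B: R_B^{AB}·3.6 = 155.5 + 31.67, so R_B^{AB} = 52 kN and R_A = 178.2 − 52 = 126.2 kN.
Span BC, ΣM about C: R_B^{BC}·3.7 = 0 + 31.67, so R_B^{BC} = 8.559 kN and R_C = 0 − 8.559 = -8.559 kN.
R_B = 52 + 8.559 = 60.56 kN.

R_B = 60.56 kN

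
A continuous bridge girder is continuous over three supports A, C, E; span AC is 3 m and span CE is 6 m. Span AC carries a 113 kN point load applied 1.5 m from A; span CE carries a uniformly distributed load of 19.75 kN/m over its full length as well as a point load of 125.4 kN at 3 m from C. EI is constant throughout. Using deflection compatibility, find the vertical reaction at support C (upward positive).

R_C = 265.7 kN

Insert a hinge at C; M_C is the redundant, and each span becomes simply supported.
End slopes at the hinge C, treating each span as simply supported:
  span AC: point load 113 at a = 1.5: Pab(L + a)/(6LEI) = 63.56/EI
  span CE: UDL 19.75: wL³/(24EI) = 177.8/EI
  span CE: point load 125.4 at a = 3: Pab(L + b)/(6LEI) = 282.1/EI
  relative rotation θ_0 = (63.56 + 459.9)/EI = 523.5/EI
A unit hogging moment at C produces rotation L₁/(3EI) + L₂/(3EI) = 3/EI.
Compatibility: M_C·(L₁+L₂)/(3EI) = θ_0, giving M_C = 174.5 kN·m (hogging).
Span AC, ΣM about A with M_C applied at C: R_C^{AC}·3 = 169.5 + 174.5, so R_C^{AC} = 114.7 kN and R_A = 113 − 114.7 = -1.663 kN.
Span CE, ΣM about E: R_C^{CE}·6 = 731.7 + 174.5, so R_C^{CE} = 151 kN and R_E = 243.9 − 151 = 92.87 kN.
R_C = 114.7 + 151 = 265.7 kN.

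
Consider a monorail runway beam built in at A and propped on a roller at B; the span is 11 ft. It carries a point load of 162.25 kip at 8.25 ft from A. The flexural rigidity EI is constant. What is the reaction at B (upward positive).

R_B = 102.7 kip

Release the roller at B. Primary structure: cantilever fixed at A.
Primary-structure tip deflection at B by superposition:
  point load 162.25 at a = 8.25: Pa²(3L − a)/(6EI) = 45553/EI
Tip deflection under a unit load at B: L³/(3EI) = 443.7/EI.
Compatibility at B: δ_0 − R_B·δ_{BB} = 0, so R_B = 45553/443.7 = 102.7 kip.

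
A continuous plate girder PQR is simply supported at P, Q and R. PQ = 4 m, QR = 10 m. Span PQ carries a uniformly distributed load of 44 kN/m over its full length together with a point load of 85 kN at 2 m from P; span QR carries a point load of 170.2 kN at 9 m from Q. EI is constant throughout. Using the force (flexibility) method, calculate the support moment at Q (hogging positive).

M_Q = 103.5 kN·m

Insert a hinge at Q; M_Q is the redundant, and each span becomes simply supported.
End slopes at the hinge Q, treating each span as simply supported:
  span PQ: UDL 44: wL³/(24EI) = 117.3/EI
  span PQ: point load 85 at a = 2: Pab(L + a)/(6LEI) = 85/EI
  span QR: point load 170.2 at a = 9: Pab(L + b)/(6LEI) = 280.8/EI
  relative rotation θ_0 = (202.3 + 280.8)/EI = 483.2/EI
A unit hogging moment at Q produces rotation L₁/(3EI) + L₂/(3EI) = 4.667/EI.
Compatibility: M_Q·(L₁+L₂)/(3EI) = θ_0, giving M_Q = 103.5 kN·m (hogging).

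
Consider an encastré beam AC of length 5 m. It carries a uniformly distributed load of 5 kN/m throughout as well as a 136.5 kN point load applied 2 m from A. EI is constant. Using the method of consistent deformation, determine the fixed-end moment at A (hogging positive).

M_A = 108.7 kN·m

Take the two fixed-end moments M_A, M_C as redundants; the released structure is the simple span AC.
End rotations of the released simple span under the applied load (×1/EI):
  at A: UDL 5: wL³/(24EI) = 26.04/EI
  at C: UDL 5: wL³/(24EI) = 26.04/EI
  at A: point load 136.5 at a = 2: Pab(L + b)/(6LEI) = 218.4/EI
  at C: point load 136.5 at a = 2: Pab(L + a)/(6LEI) = 191.1/EI
  θ_A0 = 244.4/EI,  θ_C0 = 217.1/EI
Flexibility coefficients: a unit moment at one end gives L/(3EI) there and L/(6EI) at the far end, so f₁₁ = f₂₂ = 1.667/EI and f₁₂ = f₂₁ = 0.8333/EI.
Compatibility — zero rotation at each built-in end:
  1.667 M_A + 0.8333 M_C = 244.4
  0.8333 M_A + 1.667 M_C = 217.1
Solving the pair gives M_A = 108.7 kN·m and M_C = 75.94 kN·m (hogging).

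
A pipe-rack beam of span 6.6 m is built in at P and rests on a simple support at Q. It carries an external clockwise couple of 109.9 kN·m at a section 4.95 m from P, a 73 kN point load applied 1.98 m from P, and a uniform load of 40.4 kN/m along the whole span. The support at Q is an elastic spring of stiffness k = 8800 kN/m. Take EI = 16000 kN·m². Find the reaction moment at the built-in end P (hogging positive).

Release the roller at Q. Primary structure: cantilever fixed at P.
Primary-structure tip deflection at Q by superposition:
  clockwise couple 109.9 at a = 4.95: M₀a(2L − a)/(2EI) = 2244/EI
  point load 73 at a = 1.98: Pa²(3L − a)/(6EI) = 850/EI
  UDL 40.4: wL⁴/(8EI) = 9582/EI
  δ_0 = 12676/EI
Tip deflection under a unit load at Q: L³/(3EI) = 95.83/EI.
With EI = 16000 kN·m²: δ_0 = 0.79227 m and δ_{QQ} = 0.00599 m/kN.
Compatibility — the spring shortens by R_Q/k under the reaction it provides: δ_0 − R_Q·δ_{QQ} = R_Q/k. With 1/k = 0.000114 m/kN, R_Q = δ_0 / (δ_{QQ} + 1/k) = 0.79227 / (0.00599 + 0.000114) = 129.8 kN.
Moment equilibrium about P: M_P = Σ(load moments about P) − R_Q·L = 1134 − 129.8×6.6 = 277.6 kN·m.

M_P = 277.6 kN·m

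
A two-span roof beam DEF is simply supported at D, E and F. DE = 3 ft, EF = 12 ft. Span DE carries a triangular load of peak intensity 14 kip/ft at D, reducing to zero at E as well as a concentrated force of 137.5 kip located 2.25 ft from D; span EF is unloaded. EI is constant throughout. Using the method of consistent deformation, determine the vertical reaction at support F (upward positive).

R_F = -1.25 kip

Release continuity at E by inserting a hinge; the redundant is the internal moment M_E. The primary structure is two simply-supported spans DE and EF.
Rotations at E on the released spans (each span's end-slope, ×1/EI):
  span DE: triangular load, peak 14: 7w₀L³/(360EI) = 7.35/EI
  span DE: point load 137.5 at a = 2.25: Pab(L + a)/(6LEI) = 67.68/EI
  relative rotation θ_0 = (75.03 + 0)/EI = 75.03/EI
A unit hogging moment at E produces rotation L₁/(3EI) + L₂/(3EI) = 5/EI.
Compatibility: M_E·(L₁+L₂)/(3EI) = θ_0, giving M_E = 15.01 kip·ft (hogging).
Span EF, ΣM about F: R_E^{EF}·12 = 0 + 15.01, so R_E^{EF} = 1.25 kip and R_F = 0 − 1.25 = -1.25 kip.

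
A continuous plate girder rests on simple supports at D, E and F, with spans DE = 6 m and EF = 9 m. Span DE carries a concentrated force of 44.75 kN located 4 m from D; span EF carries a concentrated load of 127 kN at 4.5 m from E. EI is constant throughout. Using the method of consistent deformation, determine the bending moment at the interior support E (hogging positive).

Take M_E as the redundant. Released structure: two simple spans DE and EF with a hinge at E.
Rotations at E on the released spans (each span's end-slope, ×1/EI):
  span DE: point load 44.75 at a = 4: Pab(L + a)/(6LEI) = 99.44/EI
  span EF: point load 127 at a = 4.5: Pab(L + b)/(6LEI) = 642.9/EI
  relative rotation θ_0 = (99.44 + 642.9)/EI = 742.4/EI
A unit hogging moment at E produces rotation L₁/(3EI) + L₂/(3EI) = 5/EI.
Slope continuity at E: θ_0 = M_E·5/EI, so M_E = 742.4/5 = 148.5 kN·m (hogging).

M_E = 148.5 kN·m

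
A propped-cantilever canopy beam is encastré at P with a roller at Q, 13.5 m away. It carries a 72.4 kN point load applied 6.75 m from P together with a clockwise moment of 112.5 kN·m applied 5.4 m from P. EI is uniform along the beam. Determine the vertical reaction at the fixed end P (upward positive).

Take the reaction at Q as the redundant and release it; the primary structure is a cantilever fixed at P.
Deflection at Q on the released cantilever, summing each load's contribution:
  point load 72.4 at a = 6.75: Pa²(3L − a)/(6EI) = 18555/EI
  clockwise couple 112.5 at a = 5.4: M₀a(2L − a)/(2EI) = 6561/EI
  δ_0 = 25116/EI
Tip deflection under a unit load at Q: L³/(3EI) = 820.1/EI.
The prop prevents deflection at Q: R_Q = δ_0/δ_{QQ} = 25116/820.1 = 30.62 kN.
Vertical equilibrium: R_P = ΣP − R_Q = 72.4 − 30.62 = 41.77 kN.

R_P = 41.77 kN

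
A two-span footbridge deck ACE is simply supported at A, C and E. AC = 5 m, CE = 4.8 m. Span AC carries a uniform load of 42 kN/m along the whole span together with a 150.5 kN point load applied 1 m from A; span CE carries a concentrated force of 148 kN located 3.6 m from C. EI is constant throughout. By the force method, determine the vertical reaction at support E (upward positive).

Take M_C as the redundant. Released structure: two simple spans AC and CE with a hinge at C.
Discontinuity in slope at C on the released structure — sum the simple-span end rotations:
  span AC: UDL 42: wL³/(24EI) = 218.8/EI
  span AC: point load 150.5 at a = 1: Pab(L + a)/(6LEI) = 120.4/EI
  span CE: point load 148 at a = 3.6: Pab(L + b)/(6LEI) = 133.2/EI
  relative rotation θ_0 = (339.1 + 133.2)/EI = 472.4/EI
A unit hogging moment at C produces rotation L₁/(3EI) + L₂/(3EI) = 3.267/EI.
Slope continuity at C: θ_0 = M_C·3.267/EI, so M_C = 472.4/3.267 = 144.6 kN·m (hogging).
Span CE, ΣM about E: R_C^{CE}·4.8 = 177.6 + 144.6, so R_C^{CE} = 67.12 kN and R_E = 148 − 67.12 = 80.88 kN.

R_E = 80.88 kN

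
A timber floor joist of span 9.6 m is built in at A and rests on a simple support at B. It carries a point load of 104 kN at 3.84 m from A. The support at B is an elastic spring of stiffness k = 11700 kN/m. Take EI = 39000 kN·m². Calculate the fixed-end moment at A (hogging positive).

Remove the prop at B; the released (primary) structure is a cantilever built in at A.
Free-end deflection of the primary structure under the applied loading (downward +):
  point load 104 at a = 3.84: Pa²(3L − a)/(6EI) = 6380/EI
Tip deflection under a unit load at B: L³/(3EI) = 294.9/EI.
With EI = 39000 kN·m²: δ_0 = 0.16358 m and δ_{BB} = 0.007562 m/kN.
Compatibility — the spring shortens by R_B/k under the reaction it provides: δ_0 − R_B·δ_{BB} = R_B/k. With 1/k = 0.000085 m/kN, R_B = δ_0 / (δ_{BB} + 1/k) = 0.16358 / (0.007562 + 0.000085) = 21.39 kN.
Moment equilibrium about A: M_A = Σ(load moments about A) − R_B·L = 399.4 − 21.39×9.6 = 194 kN·m.

M_A = 194 kN·m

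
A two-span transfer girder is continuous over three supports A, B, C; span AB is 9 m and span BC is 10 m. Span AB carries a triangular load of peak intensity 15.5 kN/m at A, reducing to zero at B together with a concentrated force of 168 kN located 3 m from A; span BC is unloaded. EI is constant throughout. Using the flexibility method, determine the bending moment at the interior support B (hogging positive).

M_B = 140.8 kN·m

Insert a hinge at B; M_B is the redundant, and each span becomes simply supported.
End slopes at the hinge B, treating each span as simply supported:
  span AB: triangular load, peak 15.5: 7w₀L³/(360EI) = 219.7/EI
  span AB: point load 168 at a = 3: Pab(L + a)/(6LEI) = 672/EI
  relative rotation θ_0 = (891.7 + 0)/EI = 891.7/EI
A unit hogging moment at B produces rotation L₁/(3EI) + L₂/(3EI) = 6.333/EI.
Slope continuity at B: θ_0 = M_B·6.333/EI, so M_B = 891.7/6.333 = 140.8 kN·m (hogging).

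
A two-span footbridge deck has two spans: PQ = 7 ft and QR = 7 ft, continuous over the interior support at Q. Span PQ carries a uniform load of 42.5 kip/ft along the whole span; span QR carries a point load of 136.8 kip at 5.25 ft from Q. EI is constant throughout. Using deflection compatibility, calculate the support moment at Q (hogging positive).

Insert a hinge at Q; M_Q is the redundant, and each span becomes simply supported.
Rotations at Q on the released spans (each span's end-slope, ×1/EI):
  span PQ: UDL 42.5: wL³/(24EI) = 607.4/EI
  span QR: point load 136.8 at a = 5.25: Pab(L + b)/(6LEI) = 261.8/EI
  relative rotation θ_0 = (607.4 + 261.8)/EI = 869.2/EI
A unit hogging moment at Q produces rotation L₁/(3EI) + L₂/(3EI) = 4.667/EI.
Slope continuity at Q: θ_0 = M_Q·4.667/EI, so M_Q = 869.2/4.667 = 186.3 kip·ft (hogging).

M_Q = 186.3 kip·ft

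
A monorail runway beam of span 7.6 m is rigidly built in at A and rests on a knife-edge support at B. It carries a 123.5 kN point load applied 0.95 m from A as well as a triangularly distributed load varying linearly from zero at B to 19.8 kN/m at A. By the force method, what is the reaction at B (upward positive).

Release the roller at B. Primary structure: cantilever fixed at A.
Free-end deflection of the primary structure under the applied loading (downward +):
  point load 123.5 at a = 0.95: Pa²(3L − a)/(6EI) = 405.9/EI
  triangular load, peak 19.8 at the fixed end: w₀L⁴/(30EI) = 2202/EI
  δ_0 = 2608/EI
Tip deflection under a unit load at B: L³/(3EI) = 146.3/EI.
The prop prevents deflection at B: R_B = δ_0/δ_{BB} = 2608/146.3 = 17.82 kN.

R_B = 17.82 kN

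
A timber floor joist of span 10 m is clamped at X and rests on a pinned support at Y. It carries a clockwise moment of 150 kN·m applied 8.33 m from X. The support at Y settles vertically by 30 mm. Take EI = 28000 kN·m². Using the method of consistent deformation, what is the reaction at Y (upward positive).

Remove the prop at Y; the released (primary) structure is a cantilever built in at X.
Deflection at Y on the released cantilever, summing each load's contribution:
  clockwise couple 150 at a = 8.33: M₀a(2L − a)/(2EI) = 7291/EI
Flexibility coefficient — unit upward force at Y: δ_{YY} = L³/(3EI) = 333.3/EI.
With EI = 28000 kN·m²: δ_0 = 0.26039 m and δ_{YY} = 0.011905 m/kN.
Compatibility — the beam at Y must follow the support down by 0.03 m: δ_0 − R_Y·δ_{YY} = 0.03, so R_Y = (0.26039 − 0.03)/0.011905 = 19.35 kN.

R_Y = 19.35 kN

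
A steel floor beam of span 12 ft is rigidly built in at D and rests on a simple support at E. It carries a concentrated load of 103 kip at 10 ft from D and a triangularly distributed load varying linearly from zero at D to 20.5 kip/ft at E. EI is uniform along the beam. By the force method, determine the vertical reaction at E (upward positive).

Take the reaction at E as the redundant and release it; the primary structure is a cantilever fixed at D.
Primary-structure tip deflection at E by superposition:
  point load 103 at a = 10: Pa²(3L − a)/(6EI) = 44633/EI
  triangular load, peak 20.5 at the free end: 11w₀L⁴/(120EI) = 38966/EI
  δ_0 = 83600/EI
Tip deflection under a unit load at E: L³/(3EI) = 576/EI.
Compatibility at E: δ_0 − R_E·δ_{EE} = 0, so R_E = 83600/576 = 145.1 kip.

R_E = 145.1 kip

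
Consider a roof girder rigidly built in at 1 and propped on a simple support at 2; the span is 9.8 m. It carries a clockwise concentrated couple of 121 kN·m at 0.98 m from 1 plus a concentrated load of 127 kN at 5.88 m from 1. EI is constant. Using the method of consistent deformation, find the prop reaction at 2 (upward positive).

Remove the prop at 2; the released (primary) structure is a cantilever built in at 1.
Primary-structure tip deflection at 2 by superposition:
  clockwise couple 121 at a = 0.98: M₀a(2L − a)/(2EI) = 1104/EI
  point load 127 at a = 5.88: Pa²(3L − a)/(6EI) = 17213/EI
  δ_0 = 18316/EI
Flexibility coefficient — unit upward force at 2: δ_{22} = L³/(3EI) = 313.7/EI.
Compatibility at 2: δ_0 − R_2·δ_{22} = 0, so R_2 = 18316/313.7 = 58.38 kN.

R_2 = 58.38 kN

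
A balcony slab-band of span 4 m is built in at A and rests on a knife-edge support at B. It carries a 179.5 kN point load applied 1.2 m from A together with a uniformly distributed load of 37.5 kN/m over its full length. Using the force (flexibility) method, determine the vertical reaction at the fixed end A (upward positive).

R_A = 251.4 kN

Remove the prop at B; the released (primary) structure is a cantilever built in at A.
Downward deflection at the released point B due to the loads:
  point load 179.5 at a = 1.2: Pa²(3L − a)/(6EI) = 465.3/EI
  UDL 37.5: wL⁴/(8EI) = 1200/EI
  δ_0 = 1665/EI
Tip deflection under a unit load at B: L³/(3EI) = 21.33/EI.
The prop prevents deflection at B: R_B = δ_0/δ_{BB} = 1665/21.33 = 78.06 kN.
Vertical equilibrium: R_A = ΣP − R_B = 329.5 − 78.06 = 251.4 kN.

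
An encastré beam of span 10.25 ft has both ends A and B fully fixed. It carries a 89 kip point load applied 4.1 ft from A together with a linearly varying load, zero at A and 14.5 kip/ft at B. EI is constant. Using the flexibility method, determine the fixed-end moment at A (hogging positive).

M_A = 182.1 kip·ft

Release both end moments; the primary structure is a simply-supported span AB with redundants M_A and M_B.
Simple-span end rotations at A and B under the given loads:
  at A: point load 89 at a = 4.1: Pab(L + b)/(6LEI) = 598.4/EI
  at B: point load 89 at a = 4.1: Pab(L + a)/(6LEI) = 523.6/EI
  at A: triangular load, peak 14.5: 7w₀L³/(360EI) = 303.6/EI
  at B: triangular load, peak 14.5: w₀L³/(45EI) = 347/EI
  θ_A0 = 902.1/EI,  θ_B0 = 870.6/EI
Flexibility coefficients: a unit moment at one end gives L/(3EI) there and L/(6EI) at the far end, so f₁₁ = f₂₂ = 3.417/EI and f₁₂ = f₂₁ = 1.708/EI.
Compatibility — zero rotation at each built-in end:
  3.417 M_A + 1.708 M_B = 902.1
  1.708 M_A + 3.417 M_B = 870.6
Solving the pair gives M_A = 182.1 kip·ft and M_B = 163.7 kip·ft (hogging).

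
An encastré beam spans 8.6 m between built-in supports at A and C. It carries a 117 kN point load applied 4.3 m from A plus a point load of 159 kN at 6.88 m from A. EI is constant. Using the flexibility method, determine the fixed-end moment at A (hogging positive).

M_A = 169.5 kN·m

Take the two fixed-end moments M_A, M_C as redundants; the released structure is the simple span AC.
Simple-span end rotations at A and C under the given loads:
  at A: point load 117 at a = 4.3: Pab(L + b)/(6LEI) = 540.8/EI
  at C: point load 117 at a = 4.3: Pab(L + a)/(6LEI) = 540.8/EI
  at A: point load 159 at a = 6.88: Pab(L + b)/(6LEI) = 376.3/EI
  at C: point load 159 at a = 6.88: Pab(L + a)/(6LEI) = 564.5/EI
  θ_A0 = 917.1/EI,  θ_C0 = 1105/EI
Flexibility coefficients: a unit moment at one end gives L/(3EI) there and L/(6EI) at the far end, so f₁₁ = f₂₂ = 2.867/EI and f₁₂ = f₂₁ = 1.433/EI.
Compatibility — zero rotation at each built-in end:
  2.867 M_A + 1.433 M_C = 917.1
  1.433 M_A + 2.867 M_C = 1105
Solving the pair gives M_A = 169.5 kN·m and M_C = 300.8 kN·m (hogging).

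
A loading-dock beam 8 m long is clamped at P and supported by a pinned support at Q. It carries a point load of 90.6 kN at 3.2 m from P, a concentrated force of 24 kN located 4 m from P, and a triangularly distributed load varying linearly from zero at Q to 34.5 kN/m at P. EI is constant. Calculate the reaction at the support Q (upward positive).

R_Q = 53.94 kN

Choose R_Q as the redundant. The primary structure is the cantilever fixed at P.
Free-end deflection of the primary structure under the applied loading (downward +):
  point load 90.6 at a = 3.2: Pa²(3L − a)/(6EI) = 3216/EI
  point load 24 at a = 4: Pa²(3L − a)/(6EI) = 1280/EI
  triangular load, peak 34.5 at the fixed end: w₀L⁴/(30EI) = 4710/EI
  δ_0 = 9207/EI
Tip deflection under a unit load at Q: L³/(3EI) = 170.7/EI.
Compatibility at Q: δ_0 − R_Q·δ_{QQ} = 0, so R_Q = 9207/170.7 = 53.94 kN.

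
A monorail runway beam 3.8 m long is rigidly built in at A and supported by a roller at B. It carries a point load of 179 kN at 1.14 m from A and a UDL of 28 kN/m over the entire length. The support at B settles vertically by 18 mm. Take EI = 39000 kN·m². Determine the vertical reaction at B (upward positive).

R_B = 23.27 kN

Choose R_B as the redundant. The primary structure is the cantilever fixed at A.
Deflection at B on the released cantilever, summing each load's contribution:
  point load 179 at a = 1.14: Pa²(3L − a)/(6EI) = 397.8/EI
  UDL 28: wL⁴/(8EI) = 729.8/EI
  δ_0 = 1128/EI
Flexibility coefficient — unit upward force at B: δ_{BB} = L³/(3EI) = 18.29/EI.
With EI = 39000 kN·m²: δ_0 = 0.028913 m and δ_{BB} = 0.000469 m/kN.
Compatibility — the beam at B must follow the support down by 0.018 m: δ_0 − R_B·δ_{BB} = 0.018, so R_B = (0.028913 − 0.018)/0.000469 = 23.27 kN.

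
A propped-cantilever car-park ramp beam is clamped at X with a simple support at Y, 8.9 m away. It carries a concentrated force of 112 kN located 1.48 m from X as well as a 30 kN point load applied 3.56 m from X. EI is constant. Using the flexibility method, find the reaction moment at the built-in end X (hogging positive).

M_X = 178 kN·m

Take the reaction at Y as the redundant and release it; the primary structure is a cantilever fixed at X.
Free-end deflection of the primary structure under the applied loading (downward +):
  point load 112 at a = 1.48: Pa²(3L − a)/(6EI) = 1031/EI
  point load 30 at a = 3.56: Pa²(3L − a)/(6EI) = 1466/EI
  δ_0 = 2498/EI
Flexibility coefficient — unit upward force at Y: δ_{YY} = L³/(3EI) = 235/EI.
Compatibility at Y: δ_0 − R_Y·δ_{YY} = 0, so R_Y = 2498/235 = 10.63 kN.
Moment equilibrium about X: M_X = Σ(load moments about X) − R_Y·L = 272.6 − 10.63×8.9 = 178 kN·m.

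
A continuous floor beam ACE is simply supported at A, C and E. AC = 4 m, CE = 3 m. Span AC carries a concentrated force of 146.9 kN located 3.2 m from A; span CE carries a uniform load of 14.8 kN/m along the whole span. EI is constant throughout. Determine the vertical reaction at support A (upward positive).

Release continuity at C by inserting a hinge; the redundant is the internal moment M_C. The primary structure is two simply-supported spans AC and CE.
End slopes at the hinge C, treating each span as simply supported:
  span AC: point load 146.9 at a = 3.2: Pab(L + a)/(6LEI) = 112.8/EI
  span CE: UDL 14.8: wL³/(24EI) = 16.65/EI
  relative rotation θ_0 = (112.8 + 16.65)/EI = 129.5/EI
A unit hogging moment at C produces rotation L₁/(3EI) + L₂/(3EI) = 2.333/EI.
Slope continuity at C: θ_0 = M_C·2.333/EI, so M_C = 129.5/2.333 = 55.49 kN·m (hogging).
Span AC, ΣM about A with M_C applied at C: R_C^{AC}·4 = 470.1 + 55.49, so R_C^{AC} = 131.4 kN and R_A = 146.9 − 131.4 = 15.51 kN.

R_A = 15.51 kN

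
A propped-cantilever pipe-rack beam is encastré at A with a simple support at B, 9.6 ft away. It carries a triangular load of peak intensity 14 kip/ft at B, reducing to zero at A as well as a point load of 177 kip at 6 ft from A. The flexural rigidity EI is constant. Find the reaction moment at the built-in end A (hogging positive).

M_A = 349.1 kip·ft

Release the roller at B. Primary structure: cantilever fixed at A.
Primary-structure tip deflection at B by superposition:
  triangular load, peak 14 at the free end: 11w₀L⁴/(120EI) = 10900/EI
  point load 177 at a = 6: Pa²(3L − a)/(6EI) = 24214/EI
  δ_0 = 35114/EI
Tip deflection under a unit load at B: L³/(3EI) = 294.9/EI.
The prop prevents deflection at B: R_B = δ_0/δ_{BB} = 35114/294.9 = 119.1 kip.
Moment equilibrium about A: M_A = Σ(load moments about A) − R_B·L = 1492 − 119.1×9.6 = 349.1 kip·ft.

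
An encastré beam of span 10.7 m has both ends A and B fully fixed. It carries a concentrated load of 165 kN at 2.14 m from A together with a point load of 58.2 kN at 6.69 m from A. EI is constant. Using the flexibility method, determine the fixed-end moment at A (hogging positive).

Release both end moments; the primary structure is a simply-supported span AB with redundants M_A and M_B.
Simple-span end rotations at A and B under the given loads:
  at A: point load 165 at a = 2.14: Pab(L + b)/(6LEI) = 906.8/EI
  at B: point load 165 at a = 2.14: Pab(L + a)/(6LEI) = 604.5/EI
  at A: point load 58.2 at a = 6.69: Pab(L + b)/(6LEI) = 357.7/EI
  at B: point load 58.2 at a = 6.69: Pab(L + a)/(6LEI) = 422.9/EI
  θ_A0 = 1265/EI,  θ_B0 = 1027/EI
Flexibility coefficients: a unit moment at one end gives L/(3EI) there and L/(6EI) at the far end, so f₁₁ = f₂₂ = 3.567/EI and f₁₂ = f₂₁ = 1.783/EI.
Compatibility — zero rotation at each built-in end:
  3.567 M_A + 1.783 M_B = 1265
  1.783 M_A + 3.567 M_B = 1027
Solving the pair gives M_A = 280.7 kN·m and M_B = 147.7 kN·m (hogging).

M_A = 280.7 kN·m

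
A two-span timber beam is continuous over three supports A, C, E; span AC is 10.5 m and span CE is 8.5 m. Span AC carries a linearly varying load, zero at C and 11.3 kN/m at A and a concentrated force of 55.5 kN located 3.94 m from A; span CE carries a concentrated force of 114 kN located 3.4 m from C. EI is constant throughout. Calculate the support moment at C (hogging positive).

M_C = 175.3 kN·m

Release continuity at C by inserting a hinge; the redundant is the internal moment M_C. The primary structure is two simply-supported spans AC and CE.
Discontinuity in slope at C on the released structure — sum the simple-span end rotations:
  span AC: triangular load, peak 11.3: 7w₀L³/(360EI) = 254.4/EI
  span AC: point load 55.5 at a = 3.94: Pab(L + a)/(6LEI) = 328.8/EI
  span CE: point load 114 at a = 3.4: Pab(L + b)/(6LEI) = 527.1/EI
  relative rotation θ_0 = (583.1 + 527.1)/EI = 1110/EI
A unit hogging moment at C produces rotation L₁/(3EI) + L₂/(3EI) = 6.333/EI.
Slope continuity at C: θ_0 = M_C·6.333/EI, so M_C = 1110/6.333 = 175.3 kN·m (hogging).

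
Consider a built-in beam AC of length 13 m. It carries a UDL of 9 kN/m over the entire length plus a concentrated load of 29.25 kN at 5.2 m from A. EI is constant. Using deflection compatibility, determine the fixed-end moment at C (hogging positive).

M_C = 163.3 kN·m

Take the two fixed-end moments M_A, M_C as redundants; the released structure is the simple span AC.
End rotations of the released simple span under the applied load (×1/EI):
  at A: UDL 9: wL³/(24EI) = 823.9/EI
  at C: UDL 9: wL³/(24EI) = 823.9/EI
  at A: point load 29.25 at a = 5.2: Pab(L + b)/(6LEI) = 316.4/EI
  at C: point load 29.25 at a = 5.2: Pab(L + a)/(6LEI) = 276.8/EI
  θ_A0 = 1140/EI,  θ_C0 = 1101/EI
Flexibility coefficients: a unit moment at one end gives L/(3EI) there and L/(6EI) at the far end, so f₁₁ = f₂₂ = 4.333/EI and f₁₂ = f₂₁ = 2.167/EI.
Compatibility — zero rotation at each built-in end:
  4.333 M_A + 2.167 M_C = 1140
  2.167 M_A + 4.333 M_C = 1101
Solving the pair gives M_A = 181.5 kN·m and M_C = 163.3 kN·m (hogging).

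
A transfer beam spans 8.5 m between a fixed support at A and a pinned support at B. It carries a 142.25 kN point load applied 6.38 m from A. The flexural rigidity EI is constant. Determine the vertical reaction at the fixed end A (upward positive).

R_A = 52.11 kN

Remove the prop at B; the released (primary) structure is a cantilever built in at A.
Primary-structure tip deflection at B by superposition:
  point load 142.25 at a = 6.38: Pa²(3L − a)/(6EI) = 18451/EI
Tip deflection under a unit load at B: L³/(3EI) = 204.7/EI.
The prop prevents deflection at B: R_B = δ_0/δ_{BB} = 18451/204.7 = 90.14 kN.
Vertical equilibrium: R_A = ΣP − R_B = 142.2 − 90.14 = 52.11 kN.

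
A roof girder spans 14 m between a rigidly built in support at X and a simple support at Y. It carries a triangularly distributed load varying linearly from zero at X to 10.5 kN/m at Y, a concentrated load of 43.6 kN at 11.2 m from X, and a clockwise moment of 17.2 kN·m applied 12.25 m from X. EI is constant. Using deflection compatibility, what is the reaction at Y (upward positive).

R_Y = 72.93 kN

Remove the prop at Y; the released (primary) structure is a cantilever built in at X.
Primary-structure tip deflection at Y by superposition:
  triangular load, peak 10.5 at the free end: 11w₀L⁴/(120EI) = 36975/EI
  point load 43.6 at a = 11.2: Pa²(3L − a)/(6EI) = 28075/EI
  clockwise couple 17.2 at a = 12.25: M₀a(2L − a)/(2EI) = 1659/EI
  δ_0 = 66710/EI
Tip deflection under a unit load at Y: L³/(3EI) = 914.7/EI.
The prop prevents deflection at Y: R_Y = δ_0/δ_{YY} = 66710/914.7 = 72.93 kN.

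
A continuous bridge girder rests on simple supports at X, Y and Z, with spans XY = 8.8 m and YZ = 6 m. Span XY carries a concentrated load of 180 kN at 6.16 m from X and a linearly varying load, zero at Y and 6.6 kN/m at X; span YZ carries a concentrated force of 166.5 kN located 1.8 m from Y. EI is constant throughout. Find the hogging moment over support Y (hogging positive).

Take M_Y as the redundant. Released structure: two simple spans XY and YZ with a hinge at Y.
Discontinuity in slope at Y on the released structure — sum the simple-span end rotations:
  span XY: point load 180 at a = 6.16: Pab(L + a)/(6LEI) = 829.4/EI
  span XY: triangular load, peak 6.6: 7w₀L³/(360EI) = 87.46/EI
  span YZ: point load 166.5 at a = 1.8: Pab(L + b)/(6LEI) = 356.6/EI
  relative rotation θ_0 = (916.8 + 356.6)/EI = 1273/EI
A unit hogging moment at Y produces rotation L₁/(3EI) + L₂/(3EI) = 4.933/EI.
Slope continuity at Y: θ_0 = M_Y·4.933/EI, so M_Y = 1273/4.933 = 258.1 kN·m (hogging).

M_Y = 258.1 kN·m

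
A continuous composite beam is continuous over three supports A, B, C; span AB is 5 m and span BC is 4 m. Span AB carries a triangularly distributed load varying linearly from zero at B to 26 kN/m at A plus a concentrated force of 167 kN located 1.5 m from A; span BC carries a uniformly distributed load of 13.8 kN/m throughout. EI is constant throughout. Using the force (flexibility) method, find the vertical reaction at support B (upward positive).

Take M_B as the redundant. Released structure: two simple spans AB and BC with a hinge at B.
Rotations at B on the released spans (each span's end-slope, ×1/EI):
  span AB: triangular load, peak 26: 7w₀L³/(360EI) = 63.19/EI
  span AB: point load 167 at a = 1.5: Pab(L + a)/(6LEI) = 190/EI
  span BC: UDL 13.8: wL³/(24EI) = 36.8/EI
  relative rotation θ_0 = (253.2 + 36.8)/EI = 290/EI
A unit hogging moment at B produces rotation L₁/(3EI) + L₂/(3EI) = 3/EI.
Compatibility: M_B·(L₁+L₂)/(3EI) = θ_0, giving M_B = 96.65 kN·m (hogging).
Span AB, ΣM about A with M_B applied at B: R_B^{AB}·5 = 358.8 + 96.65, so R_B^{AB} = 91.1 kN and R_A = 232 − 91.1 = 140.9 kN.
Span BC, ΣM about C: R_B^{BC}·4 = 110.4 + 96.65, so R_B^{BC} = 51.76 kN and R_C = 55.2 − 51.76 = 3.437 kN.
R_B = 91.1 + 51.76 = 142.9 kN.

R_B = 142.9 kN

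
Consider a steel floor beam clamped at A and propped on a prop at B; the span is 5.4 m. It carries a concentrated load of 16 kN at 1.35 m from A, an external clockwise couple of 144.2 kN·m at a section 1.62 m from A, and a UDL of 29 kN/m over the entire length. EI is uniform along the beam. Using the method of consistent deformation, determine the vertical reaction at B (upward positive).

Take the reaction at B as the redundant and release it; the primary structure is a cantilever fixed at A.
Free-end deflection of the primary structure under the applied loading (downward +):
  point load 16 at a = 1.35: Pa²(3L − a)/(6EI) = 72.17/EI
  clockwise couple 144.2 at a = 1.62: M₀a(2L − a)/(2EI) = 1072/EI
  UDL 29: wL⁴/(8EI) = 3082/EI
  δ_0 = 4227/EI
Flexibility coefficient — unit upward force at B: δ_{BB} = L³/(3EI) = 52.49/EI.
The prop prevents deflection at B: R_B = δ_0/δ_{BB} = 4227/52.49 = 80.53 kN.

R_B = 80.53 kN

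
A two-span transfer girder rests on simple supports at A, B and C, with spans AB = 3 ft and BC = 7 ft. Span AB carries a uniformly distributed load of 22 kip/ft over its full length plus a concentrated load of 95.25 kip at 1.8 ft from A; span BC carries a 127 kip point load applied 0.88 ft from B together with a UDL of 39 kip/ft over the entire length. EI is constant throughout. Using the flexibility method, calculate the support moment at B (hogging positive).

M_B = 255.2 kip·ft

Insert a hinge at B; M_B is the redundant, and each span becomes simply supported.
Rotations at B on the released spans (each span's end-slope, ×1/EI):
  span AB: UDL 22: wL³/(24EI) = 24.75/EI
  span AB: point load 95.25 at a = 1.8: Pab(L + a)/(6LEI) = 54.86/EI
  span BC: point load 127 at a = 0.88: Pab(L + b)/(6LEI) = 213.7/EI
  span BC: UDL 39: wL³/(24EI) = 557.4/EI
  relative rotation θ_0 = (79.61 + 771)/EI = 850.6/EI
A unit hogging moment at B produces rotation L₁/(3EI) + L₂/(3EI) = 3.333/EI.
Slope continuity at B: θ_0 = M_B·3.333/EI, so M_B = 850.6/3.333 = 255.2 kip·ft (hogging).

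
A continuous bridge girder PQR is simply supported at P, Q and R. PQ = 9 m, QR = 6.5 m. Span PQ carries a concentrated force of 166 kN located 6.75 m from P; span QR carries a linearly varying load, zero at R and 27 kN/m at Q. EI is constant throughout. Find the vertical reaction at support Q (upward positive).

R_Q = 229.2 kN

Take M_Q as the redundant. Released structure: two simple spans PQ and QR with a hinge at Q.
Rotations at Q on the released spans (each span's end-slope, ×1/EI):
  span PQ: point load 166 at a = 6.75: Pab(L + a)/(6LEI) = 735.3/EI
  span QR: triangular load, peak 27: w₀L³/(45EI) = 164.8/EI
  relative rotation θ_0 = (735.3 + 164.8)/EI = 900.1/EI
A unit hogging moment at Q produces rotation L₁/(3EI) + L₂/(3EI) = 5.167/EI.
Compatibility: M_Q·(L₁+L₂)/(3EI) = θ_0, giving M_Q = 174.2 kN·m (hogging).
Span PQ, ΣM about P with M_Q applied at Q: R_Q^{PQ}·9 = 1120 + 174.2, so R_Q^{PQ} = 143.9 kN and R_P = 166 − 143.9 = 22.14 kN.
Span QR, ΣM about R: R_Q^{QR}·6.5 = 380.2 + 174.2, so R_Q^{QR} = 85.3 kN and R_R = 87.75 − 85.3 = 2.448 kN.
R_Q = 143.9 + 85.3 = 229.2 kN.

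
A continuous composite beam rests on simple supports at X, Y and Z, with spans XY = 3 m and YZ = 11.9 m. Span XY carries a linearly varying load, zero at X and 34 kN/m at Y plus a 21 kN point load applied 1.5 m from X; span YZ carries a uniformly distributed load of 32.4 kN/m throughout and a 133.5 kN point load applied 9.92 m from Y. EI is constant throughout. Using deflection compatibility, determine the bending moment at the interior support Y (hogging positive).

M_Y = 567.2 kN·m

Take M_Y as the redundant. Released structure: two simple spans XY and YZ with a hinge at Y.
Discontinuity in slope at Y on the released structure — sum the simple-span end rotations:
  span XY: triangular load, peak 34: w₀L³/(45EI) = 20.4/EI
  span XY: point load 21 at a = 1.5: Pab(L + a)/(6LEI) = 11.81/EI
  span YZ: UDL 32.4: wL³/(24EI) = 2275/EI
  span YZ: point load 133.5 at a = 9.92: Pab(L + b)/(6LEI) = 509.7/EI
  relative rotation θ_0 = (32.21 + 2785)/EI = 2817/EI
A unit hogging moment at Y produces rotation L₁/(3EI) + L₂/(3EI) = 4.967/EI.
Slope continuity at Y: θ_0 = M_Y·4.967/EI, so M_Y = 2817/4.967 = 567.2 kN·m (hogging).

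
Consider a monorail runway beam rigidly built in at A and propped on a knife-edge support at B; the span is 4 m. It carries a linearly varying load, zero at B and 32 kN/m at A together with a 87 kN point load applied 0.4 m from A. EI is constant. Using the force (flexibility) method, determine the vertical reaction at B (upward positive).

Choose R_B as the redundant. The primary structure is the cantilever fixed at A.
Free-end deflection of the primary structure under the applied loading (downward +):
  triangular load, peak 32 at the fixed end: w₀L⁴/(30EI) = 273.1/EI
  point load 87 at a = 0.4: Pa²(3L − a)/(6EI) = 26.91/EI
  δ_0 = 300/EI
Tip deflection under a unit load at B: L³/(3EI) = 21.33/EI.
Compatibility at B: δ_0 − R_B·δ_{BB} = 0, so R_B = 300/21.33 = 14.06 kN.

R_B = 14.06 kN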